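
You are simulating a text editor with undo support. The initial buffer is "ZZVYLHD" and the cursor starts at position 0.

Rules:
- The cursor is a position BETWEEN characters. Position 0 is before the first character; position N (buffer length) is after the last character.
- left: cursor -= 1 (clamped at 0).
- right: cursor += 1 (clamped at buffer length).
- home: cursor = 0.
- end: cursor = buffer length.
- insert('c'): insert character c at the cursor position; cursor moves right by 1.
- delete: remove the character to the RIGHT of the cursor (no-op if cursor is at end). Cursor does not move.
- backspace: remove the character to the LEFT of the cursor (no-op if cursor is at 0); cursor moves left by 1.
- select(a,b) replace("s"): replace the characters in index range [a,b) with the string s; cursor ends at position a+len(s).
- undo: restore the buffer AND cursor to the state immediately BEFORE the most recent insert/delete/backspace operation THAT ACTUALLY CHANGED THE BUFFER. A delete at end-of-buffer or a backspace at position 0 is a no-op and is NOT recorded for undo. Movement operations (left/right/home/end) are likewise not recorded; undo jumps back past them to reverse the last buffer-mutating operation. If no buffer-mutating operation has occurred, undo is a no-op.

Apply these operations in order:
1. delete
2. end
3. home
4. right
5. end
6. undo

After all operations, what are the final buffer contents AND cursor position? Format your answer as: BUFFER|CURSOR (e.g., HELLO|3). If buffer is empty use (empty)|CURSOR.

Answer: ZZVYLHD|0

Derivation:
After op 1 (delete): buf='ZVYLHD' cursor=0
After op 2 (end): buf='ZVYLHD' cursor=6
After op 3 (home): buf='ZVYLHD' cursor=0
After op 4 (right): buf='ZVYLHD' cursor=1
After op 5 (end): buf='ZVYLHD' cursor=6
After op 6 (undo): buf='ZZVYLHD' cursor=0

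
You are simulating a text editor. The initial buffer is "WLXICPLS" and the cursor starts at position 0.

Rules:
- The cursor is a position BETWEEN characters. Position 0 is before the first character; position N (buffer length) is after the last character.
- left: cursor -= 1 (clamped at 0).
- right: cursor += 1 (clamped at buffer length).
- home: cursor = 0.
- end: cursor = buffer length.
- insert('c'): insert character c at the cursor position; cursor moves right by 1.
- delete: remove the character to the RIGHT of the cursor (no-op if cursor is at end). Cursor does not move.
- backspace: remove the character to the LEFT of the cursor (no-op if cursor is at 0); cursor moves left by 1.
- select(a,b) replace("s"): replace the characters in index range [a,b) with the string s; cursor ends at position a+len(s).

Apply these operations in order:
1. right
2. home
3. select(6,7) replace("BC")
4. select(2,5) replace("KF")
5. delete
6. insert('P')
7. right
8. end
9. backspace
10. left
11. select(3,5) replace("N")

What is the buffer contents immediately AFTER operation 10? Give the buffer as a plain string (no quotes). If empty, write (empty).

After op 1 (right): buf='WLXICPLS' cursor=1
After op 2 (home): buf='WLXICPLS' cursor=0
After op 3 (select(6,7) replace("BC")): buf='WLXICPBCS' cursor=8
After op 4 (select(2,5) replace("KF")): buf='WLKFPBCS' cursor=4
After op 5 (delete): buf='WLKFBCS' cursor=4
After op 6 (insert('P')): buf='WLKFPBCS' cursor=5
After op 7 (right): buf='WLKFPBCS' cursor=6
After op 8 (end): buf='WLKFPBCS' cursor=8
After op 9 (backspace): buf='WLKFPBC' cursor=7
After op 10 (left): buf='WLKFPBC' cursor=6

Answer: WLKFPBC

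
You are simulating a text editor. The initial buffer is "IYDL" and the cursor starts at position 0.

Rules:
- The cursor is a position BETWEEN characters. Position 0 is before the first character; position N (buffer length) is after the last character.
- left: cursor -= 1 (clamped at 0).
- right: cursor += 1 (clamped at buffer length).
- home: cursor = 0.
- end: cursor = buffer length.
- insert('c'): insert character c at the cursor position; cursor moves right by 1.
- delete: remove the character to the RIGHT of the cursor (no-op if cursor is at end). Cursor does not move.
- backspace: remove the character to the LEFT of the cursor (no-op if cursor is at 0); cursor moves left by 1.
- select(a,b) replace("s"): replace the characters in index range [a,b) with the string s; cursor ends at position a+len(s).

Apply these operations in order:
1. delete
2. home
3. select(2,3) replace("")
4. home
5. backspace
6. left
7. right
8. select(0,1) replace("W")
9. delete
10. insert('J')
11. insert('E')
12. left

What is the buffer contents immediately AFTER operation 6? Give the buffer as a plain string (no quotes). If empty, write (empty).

Answer: YD

Derivation:
After op 1 (delete): buf='YDL' cursor=0
After op 2 (home): buf='YDL' cursor=0
After op 3 (select(2,3) replace("")): buf='YD' cursor=2
After op 4 (home): buf='YD' cursor=0
After op 5 (backspace): buf='YD' cursor=0
After op 6 (left): buf='YD' cursor=0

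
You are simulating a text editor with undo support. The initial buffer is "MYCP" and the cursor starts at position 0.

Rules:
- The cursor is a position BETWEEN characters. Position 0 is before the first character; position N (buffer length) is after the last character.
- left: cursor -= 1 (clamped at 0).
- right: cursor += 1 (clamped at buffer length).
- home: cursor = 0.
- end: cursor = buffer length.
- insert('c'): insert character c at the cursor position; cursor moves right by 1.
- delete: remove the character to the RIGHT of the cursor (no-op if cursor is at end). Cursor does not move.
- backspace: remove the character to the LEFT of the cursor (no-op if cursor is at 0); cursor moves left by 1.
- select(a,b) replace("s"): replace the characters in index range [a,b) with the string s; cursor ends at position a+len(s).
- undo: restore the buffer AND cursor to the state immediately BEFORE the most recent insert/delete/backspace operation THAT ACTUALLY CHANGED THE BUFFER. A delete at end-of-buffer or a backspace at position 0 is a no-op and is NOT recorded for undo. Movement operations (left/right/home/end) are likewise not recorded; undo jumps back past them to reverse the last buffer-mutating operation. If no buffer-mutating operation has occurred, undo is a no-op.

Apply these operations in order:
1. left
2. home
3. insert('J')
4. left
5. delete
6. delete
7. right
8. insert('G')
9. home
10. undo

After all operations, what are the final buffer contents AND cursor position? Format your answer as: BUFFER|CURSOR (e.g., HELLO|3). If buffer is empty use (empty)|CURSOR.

Answer: YCP|1

Derivation:
After op 1 (left): buf='MYCP' cursor=0
After op 2 (home): buf='MYCP' cursor=0
After op 3 (insert('J')): buf='JMYCP' cursor=1
After op 4 (left): buf='JMYCP' cursor=0
After op 5 (delete): buf='MYCP' cursor=0
After op 6 (delete): buf='YCP' cursor=0
After op 7 (right): buf='YCP' cursor=1
After op 8 (insert('G')): buf='YGCP' cursor=2
After op 9 (home): buf='YGCP' cursor=0
After op 10 (undo): buf='YCP' cursor=1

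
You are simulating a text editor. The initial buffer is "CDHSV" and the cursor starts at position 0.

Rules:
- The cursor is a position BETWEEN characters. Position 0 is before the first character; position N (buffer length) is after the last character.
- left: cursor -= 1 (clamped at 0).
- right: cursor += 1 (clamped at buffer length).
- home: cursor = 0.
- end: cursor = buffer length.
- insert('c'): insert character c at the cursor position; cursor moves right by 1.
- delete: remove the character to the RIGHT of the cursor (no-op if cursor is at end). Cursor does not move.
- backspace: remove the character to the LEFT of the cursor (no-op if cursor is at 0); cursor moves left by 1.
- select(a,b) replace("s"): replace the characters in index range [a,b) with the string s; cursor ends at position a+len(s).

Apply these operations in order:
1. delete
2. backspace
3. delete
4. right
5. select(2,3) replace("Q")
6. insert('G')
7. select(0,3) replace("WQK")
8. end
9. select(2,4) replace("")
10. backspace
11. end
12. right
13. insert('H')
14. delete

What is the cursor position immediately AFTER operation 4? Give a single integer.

After op 1 (delete): buf='DHSV' cursor=0
After op 2 (backspace): buf='DHSV' cursor=0
After op 3 (delete): buf='HSV' cursor=0
After op 4 (right): buf='HSV' cursor=1

Answer: 1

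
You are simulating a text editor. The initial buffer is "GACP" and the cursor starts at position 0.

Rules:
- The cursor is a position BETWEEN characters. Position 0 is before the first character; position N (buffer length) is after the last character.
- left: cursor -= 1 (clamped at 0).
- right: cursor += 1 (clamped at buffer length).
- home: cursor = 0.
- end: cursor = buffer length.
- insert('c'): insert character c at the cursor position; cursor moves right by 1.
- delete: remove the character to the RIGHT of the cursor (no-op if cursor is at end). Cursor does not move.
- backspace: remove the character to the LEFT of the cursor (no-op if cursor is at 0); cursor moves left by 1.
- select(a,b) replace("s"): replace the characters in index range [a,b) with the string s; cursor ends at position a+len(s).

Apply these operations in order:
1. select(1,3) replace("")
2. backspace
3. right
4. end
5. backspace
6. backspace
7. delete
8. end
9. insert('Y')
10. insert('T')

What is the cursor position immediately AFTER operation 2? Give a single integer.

Answer: 0

Derivation:
After op 1 (select(1,3) replace("")): buf='GP' cursor=1
After op 2 (backspace): buf='P' cursor=0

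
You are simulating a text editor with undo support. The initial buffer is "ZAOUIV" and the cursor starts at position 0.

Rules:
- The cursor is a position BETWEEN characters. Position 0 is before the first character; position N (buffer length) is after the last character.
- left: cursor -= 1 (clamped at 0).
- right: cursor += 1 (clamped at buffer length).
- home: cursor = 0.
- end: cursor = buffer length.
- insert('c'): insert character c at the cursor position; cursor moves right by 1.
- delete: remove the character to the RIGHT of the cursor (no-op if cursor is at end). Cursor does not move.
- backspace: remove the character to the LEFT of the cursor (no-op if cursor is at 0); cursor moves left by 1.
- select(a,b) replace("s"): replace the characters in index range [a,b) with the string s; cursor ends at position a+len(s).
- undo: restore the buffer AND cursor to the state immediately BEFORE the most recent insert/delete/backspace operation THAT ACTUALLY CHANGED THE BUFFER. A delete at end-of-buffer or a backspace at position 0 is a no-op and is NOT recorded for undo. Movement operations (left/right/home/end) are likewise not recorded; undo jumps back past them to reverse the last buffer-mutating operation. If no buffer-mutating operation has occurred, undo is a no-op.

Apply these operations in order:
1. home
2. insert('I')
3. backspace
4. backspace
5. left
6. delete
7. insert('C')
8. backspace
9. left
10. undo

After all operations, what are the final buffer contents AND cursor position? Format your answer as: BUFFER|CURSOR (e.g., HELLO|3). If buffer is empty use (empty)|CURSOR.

Answer: CAOUIV|1

Derivation:
After op 1 (home): buf='ZAOUIV' cursor=0
After op 2 (insert('I')): buf='IZAOUIV' cursor=1
After op 3 (backspace): buf='ZAOUIV' cursor=0
After op 4 (backspace): buf='ZAOUIV' cursor=0
After op 5 (left): buf='ZAOUIV' cursor=0
After op 6 (delete): buf='AOUIV' cursor=0
After op 7 (insert('C')): buf='CAOUIV' cursor=1
After op 8 (backspace): buf='AOUIV' cursor=0
After op 9 (left): buf='AOUIV' cursor=0
After op 10 (undo): buf='CAOUIV' cursor=1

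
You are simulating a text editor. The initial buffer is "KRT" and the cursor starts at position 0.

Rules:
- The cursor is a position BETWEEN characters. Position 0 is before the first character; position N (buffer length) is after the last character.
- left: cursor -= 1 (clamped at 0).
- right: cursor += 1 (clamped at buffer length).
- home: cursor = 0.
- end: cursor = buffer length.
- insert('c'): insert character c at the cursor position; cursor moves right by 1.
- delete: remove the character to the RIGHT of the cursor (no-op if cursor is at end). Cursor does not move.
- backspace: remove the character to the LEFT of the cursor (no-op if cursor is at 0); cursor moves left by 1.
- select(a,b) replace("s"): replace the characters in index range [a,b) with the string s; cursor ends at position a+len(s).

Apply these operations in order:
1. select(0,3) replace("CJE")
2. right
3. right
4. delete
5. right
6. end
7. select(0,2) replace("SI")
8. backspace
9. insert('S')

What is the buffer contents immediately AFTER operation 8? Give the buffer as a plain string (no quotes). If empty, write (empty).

Answer: SE

Derivation:
After op 1 (select(0,3) replace("CJE")): buf='CJE' cursor=3
After op 2 (right): buf='CJE' cursor=3
After op 3 (right): buf='CJE' cursor=3
After op 4 (delete): buf='CJE' cursor=3
After op 5 (right): buf='CJE' cursor=3
After op 6 (end): buf='CJE' cursor=3
After op 7 (select(0,2) replace("SI")): buf='SIE' cursor=2
After op 8 (backspace): buf='SE' cursor=1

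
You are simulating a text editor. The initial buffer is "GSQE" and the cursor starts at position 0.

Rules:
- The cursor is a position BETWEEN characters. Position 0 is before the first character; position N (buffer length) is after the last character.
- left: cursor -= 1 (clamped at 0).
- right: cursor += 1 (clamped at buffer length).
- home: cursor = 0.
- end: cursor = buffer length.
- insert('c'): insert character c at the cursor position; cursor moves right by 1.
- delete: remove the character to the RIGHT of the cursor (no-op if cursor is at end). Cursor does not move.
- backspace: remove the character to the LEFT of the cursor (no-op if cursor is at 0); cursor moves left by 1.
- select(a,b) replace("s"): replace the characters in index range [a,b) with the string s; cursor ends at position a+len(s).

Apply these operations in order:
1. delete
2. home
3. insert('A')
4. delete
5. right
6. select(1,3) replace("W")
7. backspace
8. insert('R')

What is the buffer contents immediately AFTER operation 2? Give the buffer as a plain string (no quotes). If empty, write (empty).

Answer: SQE

Derivation:
After op 1 (delete): buf='SQE' cursor=0
After op 2 (home): buf='SQE' cursor=0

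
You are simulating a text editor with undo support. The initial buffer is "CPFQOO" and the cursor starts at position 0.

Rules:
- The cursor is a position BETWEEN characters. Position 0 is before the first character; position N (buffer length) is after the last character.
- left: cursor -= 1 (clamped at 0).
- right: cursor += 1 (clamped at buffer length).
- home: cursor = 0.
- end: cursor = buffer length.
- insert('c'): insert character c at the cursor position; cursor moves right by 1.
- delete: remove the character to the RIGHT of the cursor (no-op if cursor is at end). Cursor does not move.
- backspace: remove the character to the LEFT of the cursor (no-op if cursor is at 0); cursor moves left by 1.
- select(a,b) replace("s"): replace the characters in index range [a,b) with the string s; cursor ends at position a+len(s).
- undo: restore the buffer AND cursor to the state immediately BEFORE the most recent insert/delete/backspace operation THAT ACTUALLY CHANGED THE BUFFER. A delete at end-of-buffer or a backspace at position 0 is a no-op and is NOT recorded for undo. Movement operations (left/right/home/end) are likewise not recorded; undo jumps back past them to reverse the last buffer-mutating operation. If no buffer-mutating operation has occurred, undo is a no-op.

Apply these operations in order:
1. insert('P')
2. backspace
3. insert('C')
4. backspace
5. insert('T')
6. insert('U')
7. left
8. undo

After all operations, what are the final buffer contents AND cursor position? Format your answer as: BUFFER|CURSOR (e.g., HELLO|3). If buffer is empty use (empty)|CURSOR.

After op 1 (insert('P')): buf='PCPFQOO' cursor=1
After op 2 (backspace): buf='CPFQOO' cursor=0
After op 3 (insert('C')): buf='CCPFQOO' cursor=1
After op 4 (backspace): buf='CPFQOO' cursor=0
After op 5 (insert('T')): buf='TCPFQOO' cursor=1
After op 6 (insert('U')): buf='TUCPFQOO' cursor=2
After op 7 (left): buf='TUCPFQOO' cursor=1
After op 8 (undo): buf='TCPFQOO' cursor=1

Answer: TCPFQOO|1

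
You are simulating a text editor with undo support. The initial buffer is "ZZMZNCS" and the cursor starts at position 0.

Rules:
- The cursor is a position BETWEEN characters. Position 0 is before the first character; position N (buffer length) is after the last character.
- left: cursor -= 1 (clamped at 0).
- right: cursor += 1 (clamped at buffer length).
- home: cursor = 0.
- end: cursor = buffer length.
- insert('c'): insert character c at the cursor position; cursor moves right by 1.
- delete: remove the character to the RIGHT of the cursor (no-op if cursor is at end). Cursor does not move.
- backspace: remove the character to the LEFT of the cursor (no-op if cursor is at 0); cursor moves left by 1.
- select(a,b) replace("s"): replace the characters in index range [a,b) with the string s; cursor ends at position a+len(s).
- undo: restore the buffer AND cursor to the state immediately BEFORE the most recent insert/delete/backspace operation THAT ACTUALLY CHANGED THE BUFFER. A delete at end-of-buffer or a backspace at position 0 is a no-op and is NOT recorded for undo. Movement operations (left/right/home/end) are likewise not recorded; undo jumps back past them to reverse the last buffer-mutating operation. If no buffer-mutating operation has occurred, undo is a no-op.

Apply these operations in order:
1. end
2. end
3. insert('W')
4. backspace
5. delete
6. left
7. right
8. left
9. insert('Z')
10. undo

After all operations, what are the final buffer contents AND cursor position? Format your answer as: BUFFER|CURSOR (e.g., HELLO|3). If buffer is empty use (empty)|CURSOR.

After op 1 (end): buf='ZZMZNCS' cursor=7
After op 2 (end): buf='ZZMZNCS' cursor=7
After op 3 (insert('W')): buf='ZZMZNCSW' cursor=8
After op 4 (backspace): buf='ZZMZNCS' cursor=7
After op 5 (delete): buf='ZZMZNCS' cursor=7
After op 6 (left): buf='ZZMZNCS' cursor=6
After op 7 (right): buf='ZZMZNCS' cursor=7
After op 8 (left): buf='ZZMZNCS' cursor=6
After op 9 (insert('Z')): buf='ZZMZNCZS' cursor=7
After op 10 (undo): buf='ZZMZNCS' cursor=6

Answer: ZZMZNCS|6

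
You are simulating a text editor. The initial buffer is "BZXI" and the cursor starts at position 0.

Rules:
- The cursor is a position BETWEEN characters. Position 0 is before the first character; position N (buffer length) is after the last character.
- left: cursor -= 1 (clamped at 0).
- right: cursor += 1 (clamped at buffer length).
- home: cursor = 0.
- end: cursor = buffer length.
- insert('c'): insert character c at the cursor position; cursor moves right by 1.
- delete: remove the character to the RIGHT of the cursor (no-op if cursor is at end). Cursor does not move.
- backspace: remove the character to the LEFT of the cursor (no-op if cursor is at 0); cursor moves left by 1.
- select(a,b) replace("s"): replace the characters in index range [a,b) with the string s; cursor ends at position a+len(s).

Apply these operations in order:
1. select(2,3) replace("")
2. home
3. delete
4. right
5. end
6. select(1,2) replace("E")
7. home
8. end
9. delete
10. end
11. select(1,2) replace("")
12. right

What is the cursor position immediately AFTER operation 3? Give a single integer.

Answer: 0

Derivation:
After op 1 (select(2,3) replace("")): buf='BZI' cursor=2
After op 2 (home): buf='BZI' cursor=0
After op 3 (delete): buf='ZI' cursor=0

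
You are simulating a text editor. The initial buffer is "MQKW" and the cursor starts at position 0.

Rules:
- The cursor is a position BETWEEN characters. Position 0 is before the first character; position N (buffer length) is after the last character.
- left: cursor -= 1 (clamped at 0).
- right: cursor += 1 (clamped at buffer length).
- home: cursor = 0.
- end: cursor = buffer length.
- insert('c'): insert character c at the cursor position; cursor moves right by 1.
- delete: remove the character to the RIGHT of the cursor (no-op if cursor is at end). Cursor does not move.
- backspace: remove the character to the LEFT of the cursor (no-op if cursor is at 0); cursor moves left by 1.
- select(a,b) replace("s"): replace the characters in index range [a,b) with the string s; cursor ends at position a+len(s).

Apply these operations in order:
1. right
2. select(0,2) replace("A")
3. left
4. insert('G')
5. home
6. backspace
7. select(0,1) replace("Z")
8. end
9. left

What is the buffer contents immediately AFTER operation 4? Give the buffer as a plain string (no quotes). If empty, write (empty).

After op 1 (right): buf='MQKW' cursor=1
After op 2 (select(0,2) replace("A")): buf='AKW' cursor=1
After op 3 (left): buf='AKW' cursor=0
After op 4 (insert('G')): buf='GAKW' cursor=1

Answer: GAKW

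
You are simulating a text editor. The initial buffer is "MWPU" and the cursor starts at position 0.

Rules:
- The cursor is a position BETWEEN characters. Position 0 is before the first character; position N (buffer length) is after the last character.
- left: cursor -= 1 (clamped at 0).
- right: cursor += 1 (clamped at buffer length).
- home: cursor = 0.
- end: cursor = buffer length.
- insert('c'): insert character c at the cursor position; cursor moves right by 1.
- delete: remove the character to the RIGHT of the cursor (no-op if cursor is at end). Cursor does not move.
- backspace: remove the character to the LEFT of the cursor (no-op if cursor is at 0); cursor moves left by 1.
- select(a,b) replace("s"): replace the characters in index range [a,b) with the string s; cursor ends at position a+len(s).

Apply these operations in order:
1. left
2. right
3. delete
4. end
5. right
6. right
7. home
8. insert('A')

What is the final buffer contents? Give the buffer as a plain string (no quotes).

Answer: AMPU

Derivation:
After op 1 (left): buf='MWPU' cursor=0
After op 2 (right): buf='MWPU' cursor=1
After op 3 (delete): buf='MPU' cursor=1
After op 4 (end): buf='MPU' cursor=3
After op 5 (right): buf='MPU' cursor=3
After op 6 (right): buf='MPU' cursor=3
After op 7 (home): buf='MPU' cursor=0
After op 8 (insert('A')): buf='AMPU' cursor=1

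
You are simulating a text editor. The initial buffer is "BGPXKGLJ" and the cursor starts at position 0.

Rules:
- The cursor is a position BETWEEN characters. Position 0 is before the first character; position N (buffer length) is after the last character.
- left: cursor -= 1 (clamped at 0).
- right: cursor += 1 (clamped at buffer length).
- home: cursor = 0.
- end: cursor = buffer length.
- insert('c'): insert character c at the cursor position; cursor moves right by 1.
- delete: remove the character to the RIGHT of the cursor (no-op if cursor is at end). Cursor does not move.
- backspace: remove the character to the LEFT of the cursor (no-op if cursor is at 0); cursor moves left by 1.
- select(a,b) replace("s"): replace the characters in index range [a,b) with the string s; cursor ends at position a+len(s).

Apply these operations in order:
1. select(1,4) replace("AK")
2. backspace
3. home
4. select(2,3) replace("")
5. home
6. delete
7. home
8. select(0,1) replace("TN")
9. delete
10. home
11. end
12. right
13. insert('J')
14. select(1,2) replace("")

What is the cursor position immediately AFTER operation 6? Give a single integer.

Answer: 0

Derivation:
After op 1 (select(1,4) replace("AK")): buf='BAKKGLJ' cursor=3
After op 2 (backspace): buf='BAKGLJ' cursor=2
After op 3 (home): buf='BAKGLJ' cursor=0
After op 4 (select(2,3) replace("")): buf='BAGLJ' cursor=2
After op 5 (home): buf='BAGLJ' cursor=0
After op 6 (delete): buf='AGLJ' cursor=0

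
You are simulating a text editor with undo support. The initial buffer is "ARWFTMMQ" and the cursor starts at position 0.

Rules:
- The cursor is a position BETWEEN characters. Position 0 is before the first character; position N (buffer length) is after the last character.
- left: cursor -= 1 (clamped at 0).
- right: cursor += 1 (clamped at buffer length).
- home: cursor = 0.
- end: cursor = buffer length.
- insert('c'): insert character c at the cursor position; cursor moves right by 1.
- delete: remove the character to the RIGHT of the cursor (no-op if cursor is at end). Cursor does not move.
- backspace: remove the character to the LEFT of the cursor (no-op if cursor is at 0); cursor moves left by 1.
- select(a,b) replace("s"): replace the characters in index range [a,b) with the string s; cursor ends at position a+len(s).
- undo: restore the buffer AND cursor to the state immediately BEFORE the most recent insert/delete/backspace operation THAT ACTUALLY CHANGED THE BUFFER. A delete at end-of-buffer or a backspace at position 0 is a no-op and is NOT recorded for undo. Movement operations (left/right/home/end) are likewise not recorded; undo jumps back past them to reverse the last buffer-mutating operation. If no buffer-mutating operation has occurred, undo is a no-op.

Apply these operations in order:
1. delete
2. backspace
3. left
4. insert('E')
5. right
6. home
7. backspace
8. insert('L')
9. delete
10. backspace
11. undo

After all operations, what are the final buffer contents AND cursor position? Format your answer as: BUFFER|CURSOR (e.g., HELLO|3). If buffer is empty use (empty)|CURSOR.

Answer: LRWFTMMQ|1

Derivation:
After op 1 (delete): buf='RWFTMMQ' cursor=0
After op 2 (backspace): buf='RWFTMMQ' cursor=0
After op 3 (left): buf='RWFTMMQ' cursor=0
After op 4 (insert('E')): buf='ERWFTMMQ' cursor=1
After op 5 (right): buf='ERWFTMMQ' cursor=2
After op 6 (home): buf='ERWFTMMQ' cursor=0
After op 7 (backspace): buf='ERWFTMMQ' cursor=0
After op 8 (insert('L')): buf='LERWFTMMQ' cursor=1
After op 9 (delete): buf='LRWFTMMQ' cursor=1
After op 10 (backspace): buf='RWFTMMQ' cursor=0
After op 11 (undo): buf='LRWFTMMQ' cursor=1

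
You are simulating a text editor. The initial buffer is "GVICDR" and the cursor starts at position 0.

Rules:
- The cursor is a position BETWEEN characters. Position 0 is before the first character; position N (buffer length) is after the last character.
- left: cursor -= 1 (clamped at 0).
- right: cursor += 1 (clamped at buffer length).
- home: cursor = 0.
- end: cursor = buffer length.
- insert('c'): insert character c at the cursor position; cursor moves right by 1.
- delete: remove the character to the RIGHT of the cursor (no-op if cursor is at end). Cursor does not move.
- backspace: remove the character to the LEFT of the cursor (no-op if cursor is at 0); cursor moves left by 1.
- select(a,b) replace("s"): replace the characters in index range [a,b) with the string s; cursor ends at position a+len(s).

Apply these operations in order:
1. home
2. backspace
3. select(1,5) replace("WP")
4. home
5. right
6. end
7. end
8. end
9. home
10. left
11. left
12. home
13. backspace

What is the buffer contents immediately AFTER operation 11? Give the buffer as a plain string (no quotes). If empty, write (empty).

After op 1 (home): buf='GVICDR' cursor=0
After op 2 (backspace): buf='GVICDR' cursor=0
After op 3 (select(1,5) replace("WP")): buf='GWPR' cursor=3
After op 4 (home): buf='GWPR' cursor=0
After op 5 (right): buf='GWPR' cursor=1
After op 6 (end): buf='GWPR' cursor=4
After op 7 (end): buf='GWPR' cursor=4
After op 8 (end): buf='GWPR' cursor=4
After op 9 (home): buf='GWPR' cursor=0
After op 10 (left): buf='GWPR' cursor=0
After op 11 (left): buf='GWPR' cursor=0

Answer: GWPR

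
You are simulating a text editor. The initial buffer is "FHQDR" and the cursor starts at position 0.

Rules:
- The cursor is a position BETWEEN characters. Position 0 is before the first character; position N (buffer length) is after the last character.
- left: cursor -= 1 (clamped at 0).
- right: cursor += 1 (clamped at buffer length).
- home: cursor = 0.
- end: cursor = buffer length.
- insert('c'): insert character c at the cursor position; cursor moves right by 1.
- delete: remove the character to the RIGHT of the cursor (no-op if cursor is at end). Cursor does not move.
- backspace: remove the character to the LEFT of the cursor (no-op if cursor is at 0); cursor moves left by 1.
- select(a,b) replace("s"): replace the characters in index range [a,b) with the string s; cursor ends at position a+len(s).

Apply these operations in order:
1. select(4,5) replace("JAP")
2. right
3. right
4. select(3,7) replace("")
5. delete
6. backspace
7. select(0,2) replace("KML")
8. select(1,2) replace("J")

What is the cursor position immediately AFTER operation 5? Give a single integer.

After op 1 (select(4,5) replace("JAP")): buf='FHQDJAP' cursor=7
After op 2 (right): buf='FHQDJAP' cursor=7
After op 3 (right): buf='FHQDJAP' cursor=7
After op 4 (select(3,7) replace("")): buf='FHQ' cursor=3
After op 5 (delete): buf='FHQ' cursor=3

Answer: 3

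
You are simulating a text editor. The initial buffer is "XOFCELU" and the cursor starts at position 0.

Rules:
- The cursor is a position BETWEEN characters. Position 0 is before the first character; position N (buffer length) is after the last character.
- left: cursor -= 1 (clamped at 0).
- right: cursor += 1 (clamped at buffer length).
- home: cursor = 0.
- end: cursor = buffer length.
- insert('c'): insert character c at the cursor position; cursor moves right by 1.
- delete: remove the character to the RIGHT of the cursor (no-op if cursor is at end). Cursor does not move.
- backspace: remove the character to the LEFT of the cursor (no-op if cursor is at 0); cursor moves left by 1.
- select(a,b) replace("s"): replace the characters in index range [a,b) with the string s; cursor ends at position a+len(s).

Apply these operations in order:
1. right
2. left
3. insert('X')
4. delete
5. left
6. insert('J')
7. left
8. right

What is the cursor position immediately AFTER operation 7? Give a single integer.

After op 1 (right): buf='XOFCELU' cursor=1
After op 2 (left): buf='XOFCELU' cursor=0
After op 3 (insert('X')): buf='XXOFCELU' cursor=1
After op 4 (delete): buf='XOFCELU' cursor=1
After op 5 (left): buf='XOFCELU' cursor=0
After op 6 (insert('J')): buf='JXOFCELU' cursor=1
After op 7 (left): buf='JXOFCELU' cursor=0

Answer: 0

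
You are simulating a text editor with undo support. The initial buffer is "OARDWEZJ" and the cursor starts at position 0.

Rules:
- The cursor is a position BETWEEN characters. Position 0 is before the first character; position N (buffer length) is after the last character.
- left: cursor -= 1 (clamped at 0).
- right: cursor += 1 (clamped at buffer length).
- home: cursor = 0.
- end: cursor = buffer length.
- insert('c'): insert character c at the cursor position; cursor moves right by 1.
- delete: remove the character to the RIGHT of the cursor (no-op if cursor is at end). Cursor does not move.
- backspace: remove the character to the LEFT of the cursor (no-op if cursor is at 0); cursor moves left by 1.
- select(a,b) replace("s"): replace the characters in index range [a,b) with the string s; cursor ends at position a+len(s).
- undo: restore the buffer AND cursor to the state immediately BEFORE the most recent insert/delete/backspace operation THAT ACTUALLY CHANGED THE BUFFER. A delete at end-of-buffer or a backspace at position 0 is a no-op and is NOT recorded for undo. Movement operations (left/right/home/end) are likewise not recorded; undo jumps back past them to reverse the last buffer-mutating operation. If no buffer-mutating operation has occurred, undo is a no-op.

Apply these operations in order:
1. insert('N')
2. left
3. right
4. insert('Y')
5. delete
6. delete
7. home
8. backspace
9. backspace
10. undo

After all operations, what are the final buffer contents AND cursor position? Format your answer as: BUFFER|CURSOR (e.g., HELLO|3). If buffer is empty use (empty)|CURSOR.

After op 1 (insert('N')): buf='NOARDWEZJ' cursor=1
After op 2 (left): buf='NOARDWEZJ' cursor=0
After op 3 (right): buf='NOARDWEZJ' cursor=1
After op 4 (insert('Y')): buf='NYOARDWEZJ' cursor=2
After op 5 (delete): buf='NYARDWEZJ' cursor=2
After op 6 (delete): buf='NYRDWEZJ' cursor=2
After op 7 (home): buf='NYRDWEZJ' cursor=0
After op 8 (backspace): buf='NYRDWEZJ' cursor=0
After op 9 (backspace): buf='NYRDWEZJ' cursor=0
After op 10 (undo): buf='NYARDWEZJ' cursor=2

Answer: NYARDWEZJ|2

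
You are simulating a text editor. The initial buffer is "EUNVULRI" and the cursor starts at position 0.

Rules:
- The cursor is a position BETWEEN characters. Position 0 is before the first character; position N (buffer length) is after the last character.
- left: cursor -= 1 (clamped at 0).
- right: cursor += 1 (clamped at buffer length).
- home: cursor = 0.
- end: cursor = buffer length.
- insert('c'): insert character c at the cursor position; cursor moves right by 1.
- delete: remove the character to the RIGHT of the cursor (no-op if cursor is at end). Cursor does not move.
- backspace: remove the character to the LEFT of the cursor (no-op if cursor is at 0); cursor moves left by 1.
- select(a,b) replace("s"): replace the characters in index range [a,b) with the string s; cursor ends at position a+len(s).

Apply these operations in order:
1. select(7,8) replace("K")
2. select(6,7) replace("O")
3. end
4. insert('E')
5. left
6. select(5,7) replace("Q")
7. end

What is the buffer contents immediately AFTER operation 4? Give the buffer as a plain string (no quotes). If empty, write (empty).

After op 1 (select(7,8) replace("K")): buf='EUNVULRK' cursor=8
After op 2 (select(6,7) replace("O")): buf='EUNVULOK' cursor=7
After op 3 (end): buf='EUNVULOK' cursor=8
After op 4 (insert('E')): buf='EUNVULOKE' cursor=9

Answer: EUNVULOKE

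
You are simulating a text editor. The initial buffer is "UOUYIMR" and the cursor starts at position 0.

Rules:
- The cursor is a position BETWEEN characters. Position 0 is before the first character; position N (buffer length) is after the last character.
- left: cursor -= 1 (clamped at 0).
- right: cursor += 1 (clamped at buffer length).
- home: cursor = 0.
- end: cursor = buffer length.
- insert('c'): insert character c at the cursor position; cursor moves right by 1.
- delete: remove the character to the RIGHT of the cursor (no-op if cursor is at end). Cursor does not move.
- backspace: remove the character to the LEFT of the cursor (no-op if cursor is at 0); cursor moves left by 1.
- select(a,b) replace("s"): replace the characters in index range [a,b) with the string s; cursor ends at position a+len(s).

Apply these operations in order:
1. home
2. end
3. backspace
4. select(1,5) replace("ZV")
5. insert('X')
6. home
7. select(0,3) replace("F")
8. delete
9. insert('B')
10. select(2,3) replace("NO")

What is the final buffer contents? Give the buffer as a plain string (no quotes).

After op 1 (home): buf='UOUYIMR' cursor=0
After op 2 (end): buf='UOUYIMR' cursor=7
After op 3 (backspace): buf='UOUYIM' cursor=6
After op 4 (select(1,5) replace("ZV")): buf='UZVM' cursor=3
After op 5 (insert('X')): buf='UZVXM' cursor=4
After op 6 (home): buf='UZVXM' cursor=0
After op 7 (select(0,3) replace("F")): buf='FXM' cursor=1
After op 8 (delete): buf='FM' cursor=1
After op 9 (insert('B')): buf='FBM' cursor=2
After op 10 (select(2,3) replace("NO")): buf='FBNO' cursor=4

Answer: FBNO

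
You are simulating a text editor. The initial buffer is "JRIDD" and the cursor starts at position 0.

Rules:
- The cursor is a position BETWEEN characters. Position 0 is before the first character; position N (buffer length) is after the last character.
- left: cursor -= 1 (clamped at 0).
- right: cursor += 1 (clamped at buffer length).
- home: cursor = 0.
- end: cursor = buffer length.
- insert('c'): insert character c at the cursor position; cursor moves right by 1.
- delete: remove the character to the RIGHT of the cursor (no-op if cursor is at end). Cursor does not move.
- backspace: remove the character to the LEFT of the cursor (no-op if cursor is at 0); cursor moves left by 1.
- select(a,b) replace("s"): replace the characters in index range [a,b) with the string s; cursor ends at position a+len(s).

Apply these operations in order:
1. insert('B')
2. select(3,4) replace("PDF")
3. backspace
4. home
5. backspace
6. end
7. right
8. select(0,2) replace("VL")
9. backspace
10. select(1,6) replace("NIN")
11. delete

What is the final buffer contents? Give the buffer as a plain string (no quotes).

After op 1 (insert('B')): buf='BJRIDD' cursor=1
After op 2 (select(3,4) replace("PDF")): buf='BJRPDFDD' cursor=6
After op 3 (backspace): buf='BJRPDDD' cursor=5
After op 4 (home): buf='BJRPDDD' cursor=0
After op 5 (backspace): buf='BJRPDDD' cursor=0
After op 6 (end): buf='BJRPDDD' cursor=7
After op 7 (right): buf='BJRPDDD' cursor=7
After op 8 (select(0,2) replace("VL")): buf='VLRPDDD' cursor=2
After op 9 (backspace): buf='VRPDDD' cursor=1
After op 10 (select(1,6) replace("NIN")): buf='VNIN' cursor=4
After op 11 (delete): buf='VNIN' cursor=4

Answer: VNIN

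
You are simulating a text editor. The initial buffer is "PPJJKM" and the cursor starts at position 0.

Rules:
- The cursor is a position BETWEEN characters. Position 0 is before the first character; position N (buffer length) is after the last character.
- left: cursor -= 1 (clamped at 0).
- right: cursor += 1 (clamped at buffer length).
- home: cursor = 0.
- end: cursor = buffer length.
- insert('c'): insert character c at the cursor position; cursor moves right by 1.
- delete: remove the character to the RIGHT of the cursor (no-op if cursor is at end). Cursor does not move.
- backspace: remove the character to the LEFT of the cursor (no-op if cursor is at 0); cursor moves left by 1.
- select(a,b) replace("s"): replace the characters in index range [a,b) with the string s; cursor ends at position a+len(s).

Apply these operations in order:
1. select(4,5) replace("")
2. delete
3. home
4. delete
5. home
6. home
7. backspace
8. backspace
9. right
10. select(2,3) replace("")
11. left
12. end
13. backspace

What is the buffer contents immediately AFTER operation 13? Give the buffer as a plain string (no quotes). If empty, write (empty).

Answer: P

Derivation:
After op 1 (select(4,5) replace("")): buf='PPJJM' cursor=4
After op 2 (delete): buf='PPJJ' cursor=4
After op 3 (home): buf='PPJJ' cursor=0
After op 4 (delete): buf='PJJ' cursor=0
After op 5 (home): buf='PJJ' cursor=0
After op 6 (home): buf='PJJ' cursor=0
After op 7 (backspace): buf='PJJ' cursor=0
After op 8 (backspace): buf='PJJ' cursor=0
After op 9 (right): buf='PJJ' cursor=1
After op 10 (select(2,3) replace("")): buf='PJ' cursor=2
After op 11 (left): buf='PJ' cursor=1
After op 12 (end): buf='PJ' cursor=2
After op 13 (backspace): buf='P' cursor=1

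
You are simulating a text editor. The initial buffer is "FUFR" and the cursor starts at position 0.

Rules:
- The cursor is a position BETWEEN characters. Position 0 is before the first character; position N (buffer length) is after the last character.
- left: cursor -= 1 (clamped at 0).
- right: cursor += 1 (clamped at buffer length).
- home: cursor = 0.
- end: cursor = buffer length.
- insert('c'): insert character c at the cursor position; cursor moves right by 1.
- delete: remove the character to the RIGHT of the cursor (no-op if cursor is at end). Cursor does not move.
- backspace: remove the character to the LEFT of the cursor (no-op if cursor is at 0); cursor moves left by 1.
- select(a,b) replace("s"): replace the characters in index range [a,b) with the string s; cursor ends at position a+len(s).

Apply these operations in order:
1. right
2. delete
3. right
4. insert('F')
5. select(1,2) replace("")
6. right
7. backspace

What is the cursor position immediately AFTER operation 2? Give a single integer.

After op 1 (right): buf='FUFR' cursor=1
After op 2 (delete): buf='FFR' cursor=1

Answer: 1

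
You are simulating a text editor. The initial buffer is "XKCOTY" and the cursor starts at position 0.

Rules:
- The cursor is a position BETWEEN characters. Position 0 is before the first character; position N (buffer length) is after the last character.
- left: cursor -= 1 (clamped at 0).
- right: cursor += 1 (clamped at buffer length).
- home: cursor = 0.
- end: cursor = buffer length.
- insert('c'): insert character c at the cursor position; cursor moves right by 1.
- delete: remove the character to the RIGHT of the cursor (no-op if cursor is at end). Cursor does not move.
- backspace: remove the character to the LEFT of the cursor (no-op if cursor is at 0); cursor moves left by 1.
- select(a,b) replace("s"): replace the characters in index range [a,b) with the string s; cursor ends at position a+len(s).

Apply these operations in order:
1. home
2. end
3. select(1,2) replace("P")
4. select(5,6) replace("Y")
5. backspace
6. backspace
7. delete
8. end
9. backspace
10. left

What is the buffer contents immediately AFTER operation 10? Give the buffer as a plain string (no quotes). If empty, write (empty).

After op 1 (home): buf='XKCOTY' cursor=0
After op 2 (end): buf='XKCOTY' cursor=6
After op 3 (select(1,2) replace("P")): buf='XPCOTY' cursor=2
After op 4 (select(5,6) replace("Y")): buf='XPCOTY' cursor=6
After op 5 (backspace): buf='XPCOT' cursor=5
After op 6 (backspace): buf='XPCO' cursor=4
After op 7 (delete): buf='XPCO' cursor=4
After op 8 (end): buf='XPCO' cursor=4
After op 9 (backspace): buf='XPC' cursor=3
After op 10 (left): buf='XPC' cursor=2

Answer: XPC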